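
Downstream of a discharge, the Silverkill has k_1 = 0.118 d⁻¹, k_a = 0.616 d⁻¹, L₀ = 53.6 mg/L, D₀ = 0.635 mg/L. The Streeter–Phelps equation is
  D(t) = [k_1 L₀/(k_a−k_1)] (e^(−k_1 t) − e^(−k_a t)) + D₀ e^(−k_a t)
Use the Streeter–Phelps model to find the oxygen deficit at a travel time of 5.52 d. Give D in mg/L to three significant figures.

k_1 L₀/(k_a−k_1) = 0.118×53.6/(0.616−0.118) = 6.325/0.4980 = 12.70 mg/L.
e^(−k_1 t) = e^(−0.118×5.520) = 0.5213; e^(−k_a t) = e^(−0.616×5.520) = 0.03336.
D = 12.70 × (0.5213 − 0.03336) + 0.635 × 0.03336 = 6.197 + 0.02119 = 6.219 mg/L.

D ≈ 6.22 mg/L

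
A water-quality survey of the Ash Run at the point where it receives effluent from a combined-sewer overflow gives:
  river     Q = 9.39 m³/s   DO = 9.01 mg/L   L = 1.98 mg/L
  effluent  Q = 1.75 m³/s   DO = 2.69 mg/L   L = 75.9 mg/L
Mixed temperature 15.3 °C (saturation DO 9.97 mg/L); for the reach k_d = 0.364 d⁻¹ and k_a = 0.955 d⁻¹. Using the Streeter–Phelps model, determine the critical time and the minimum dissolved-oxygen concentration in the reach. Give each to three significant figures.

Mixed DO = (9.39×9.01 + 1.75×2.69)/(9.39+1.75) = 89.31/11.14 = 8.017 mg/L.
Mixed L₀ = (9.39×1.98 + 1.75×75.9)/(11.14) = 151.4/11.14 = 13.59 mg/L.
Initial deficit D₀ = C_s − DO₀ = 9.97 − 8.017 = 1.953 mg/L.
t_c = (1/0.5910) ln[(0.955/0.364)(1 − 1.953×0.5910/(0.364×13.59))] = 1.692 × ln(2.012) = 1.183 d.
D_c = (0.364/0.955) × 13.59 × e^(−0.364×1.183) = 0.3812 × 13.59 × 0.6502 = 3.368 mg/L.
Minimum DO = 9.97 − 3.368 = 6.602 mg/L.

t_c ≈ 1.18 d; minimum DO ≈ 6.60 mg/L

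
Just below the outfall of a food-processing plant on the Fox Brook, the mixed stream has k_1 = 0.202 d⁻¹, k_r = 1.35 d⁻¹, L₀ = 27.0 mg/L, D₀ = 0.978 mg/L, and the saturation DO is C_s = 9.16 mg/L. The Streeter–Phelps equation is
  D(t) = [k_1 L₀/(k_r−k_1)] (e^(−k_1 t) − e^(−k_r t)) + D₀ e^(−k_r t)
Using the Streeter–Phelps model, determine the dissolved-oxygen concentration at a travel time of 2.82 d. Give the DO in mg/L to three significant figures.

k_1 L₀/(k_r−k_1) = 0.202×27.0/(1.35−0.202) = 5.454/1.148 = 4.751 mg/L.
e^(−k_1 t) = e^(−0.202×2.820) = 0.5657; e^(−k_r t) = e^(−1.35×2.820) = 0.02221.
D = 4.751 × (0.5657 − 0.02221) + 0.978 × 0.02221 = 2.582 + 0.02173 = 2.604 mg/L.
DO = C_s − D = 9.16 − 2.604 = 6.556 mg/L.

DO ≈ 6.56 mg/L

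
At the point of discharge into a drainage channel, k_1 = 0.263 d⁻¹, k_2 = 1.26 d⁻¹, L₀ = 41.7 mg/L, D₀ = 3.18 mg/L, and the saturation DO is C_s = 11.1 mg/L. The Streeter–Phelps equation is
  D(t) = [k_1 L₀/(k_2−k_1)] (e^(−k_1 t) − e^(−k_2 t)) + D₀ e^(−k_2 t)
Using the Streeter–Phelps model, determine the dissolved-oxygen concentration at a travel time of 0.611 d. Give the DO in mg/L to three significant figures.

k_1 L₀/(k_2−k_1) = 0.263×41.7/(1.26−0.263) = 10.97/0.9970 = 11.00 mg/L.
e^(−k_1 t) = e^(−0.263×0.6110) = 0.8516; e^(−k_2 t) = e^(−1.26×0.6110) = 0.4631.
D = 11.00 × (0.8516 − 0.4631) + 3.18 × 0.4631 = 4.273 + 1.473 = 5.746 mg/L.
DO = C_s − D = 11.1 − 5.746 = 5.354 mg/L.

DO ≈ 5.35 mg/L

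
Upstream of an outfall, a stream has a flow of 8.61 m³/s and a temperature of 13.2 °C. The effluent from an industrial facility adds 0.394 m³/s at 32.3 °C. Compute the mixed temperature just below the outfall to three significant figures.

14.0 °C

Flow-weighted mixing: C = (Q_r C_r + Q_w C_w)/(Q_r + Q_w)
= (8.61×13.2 + 0.394×32.3)/(8.61 + 0.394) = 126.4/9.004 = 14.04 °C.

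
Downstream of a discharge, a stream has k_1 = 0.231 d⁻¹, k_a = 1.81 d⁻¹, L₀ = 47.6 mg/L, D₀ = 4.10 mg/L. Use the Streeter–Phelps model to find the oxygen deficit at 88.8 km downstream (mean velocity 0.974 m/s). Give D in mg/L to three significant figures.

Travel time t = x/v = 88.8 km / (0.974 m/s) = 88800 m / 0.974 m/s = 91170 s = 1.055 d.
k_1 L₀/(k_a−k_1) = 0.231×47.6/(1.81−0.231) = 11.00/1.579 = 6.964 mg/L.
e^(−k_1 t) = e^(−0.231×1.055) = 0.7837; e^(−k_a t) = e^(−1.81×1.055) = 0.1481.
D = 6.964 × (0.7837 − 0.1481) + 4.10 × 0.1481 = 4.426 + 0.6072 = 5.033 mg/L.

D ≈ 5.03 mg/L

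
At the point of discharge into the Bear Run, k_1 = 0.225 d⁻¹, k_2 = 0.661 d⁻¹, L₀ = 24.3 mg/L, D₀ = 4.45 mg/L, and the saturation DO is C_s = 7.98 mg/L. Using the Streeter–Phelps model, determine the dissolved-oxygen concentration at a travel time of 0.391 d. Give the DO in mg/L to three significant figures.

k_1 L₀/(k_2−k_1) = 0.225×24.3/(0.661−0.225) = 5.468/0.4360 = 12.54 mg/L.
e^(−k_1 t) = e^(−0.225×0.3910) = 0.9158; e^(−k_2 t) = e^(−0.661×0.3910) = 0.7722.
D = 12.54 × (0.9158 − 0.7722) + 4.45 × 0.7722 = 1.800 + 3.436 = 5.236 mg/L.
DO = C_s − D = 7.98 − 5.236 = 2.744 mg/L.

DO ≈ 2.74 mg/L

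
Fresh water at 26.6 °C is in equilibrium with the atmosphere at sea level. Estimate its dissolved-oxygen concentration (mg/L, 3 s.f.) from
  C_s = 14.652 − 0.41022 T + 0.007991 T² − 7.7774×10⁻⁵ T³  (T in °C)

C_s = 14.652 − 0.41022×26.6 + 0.007991×26.6² − 7.7774×10⁻⁵×26.6³ = 7.930 mg/L.

C_s ≈ 7.93 mg/L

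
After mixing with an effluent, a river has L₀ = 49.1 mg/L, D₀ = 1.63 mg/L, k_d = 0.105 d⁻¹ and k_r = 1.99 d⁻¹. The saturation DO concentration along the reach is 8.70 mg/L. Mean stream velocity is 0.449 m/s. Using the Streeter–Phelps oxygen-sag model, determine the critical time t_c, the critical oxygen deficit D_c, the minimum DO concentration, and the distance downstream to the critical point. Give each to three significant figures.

With k_r/k_d = 18.95 and 1 − D₀(k_r−k_d)/(k_d L₀) = 0.4040,
t_c = ln(18.95 × 0.4040) / (1.99 − 0.105) = ln(7.657) / 1.885 = 2.036/1.885 = 1.080 d.
L(t_c) = L₀ e^(−k_d t_c) = 49.1 × 0.8928 = 43.84 mg/L, and at the critical point k_r D_c = k_d L, so D_c = (0.105/1.99) × 43.84 = 2.313 mg/L.
Minimum DO = C_s − D_c = 8.70 − 2.313 = 6.387 mg/L.
x_c = v t_c = 0.449 m/s × 1.080 d × 86400 s/d = 41890 m ≈ 41.9 km.

t_c ≈ 1.08 d; D_c ≈ 2.31 mg/L; min DO ≈ 6.39 mg/L; x_c ≈ 41.9 km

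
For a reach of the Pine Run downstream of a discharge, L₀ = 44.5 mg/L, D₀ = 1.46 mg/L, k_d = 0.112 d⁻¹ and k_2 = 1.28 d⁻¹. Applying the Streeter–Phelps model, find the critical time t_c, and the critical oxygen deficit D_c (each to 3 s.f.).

t_c = [1/(k_2−k_d)] ln[(k_2/k_d)(1 − D₀(k_2−k_d)/(k_d L₀))]
= [1/(1.28−0.112)] ln[(1.28/0.112)(1 − 1.46×1.168/(0.112×44.5))]
= (1/1.168) ln[11.43 × 0.6578] = 0.8562 × ln(7.518) = 0.8562 × 2.017 = 1.727 d.
L(t_c) = L₀ e^(−k_d t_c) = 44.5 × 0.8241 = 36.67 mg/L, and at the critical point k_2 D_c = k_d L, so D_c = (0.112/1.28) × 36.67 = 3.209 mg/L.

t_c ≈ 1.73 d; D_c ≈ 3.21 mg/L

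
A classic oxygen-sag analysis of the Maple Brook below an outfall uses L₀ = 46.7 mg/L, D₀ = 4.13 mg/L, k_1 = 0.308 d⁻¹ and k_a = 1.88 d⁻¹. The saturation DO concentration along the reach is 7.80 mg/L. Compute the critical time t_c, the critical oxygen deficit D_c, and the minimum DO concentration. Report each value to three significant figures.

With k_a/k_1 = 6.104 and 1 − D₀(k_a−k_1)/(k_1 L₀) = 0.5486,
t_c = ln(6.104 × 0.5486) / (1.88 − 0.308) = ln(3.349) / 1.572 = 1.209/1.572 = 0.7688 d.
L(t_c) = L₀ e^(−k_1 t_c) = 46.7 × 0.7892 = 36.85 mg/L, and at the critical point k_a D_c = k_1 L, so D_c = (0.308/1.88) × 36.85 = 6.038 mg/L.
Minimum DO = C_s − D_c = 7.80 − 6.038 = 1.762 mg/L.

t_c ≈ 0.769 d; D_c ≈ 6.04 mg/L; min DO ≈ 1.76 mg/L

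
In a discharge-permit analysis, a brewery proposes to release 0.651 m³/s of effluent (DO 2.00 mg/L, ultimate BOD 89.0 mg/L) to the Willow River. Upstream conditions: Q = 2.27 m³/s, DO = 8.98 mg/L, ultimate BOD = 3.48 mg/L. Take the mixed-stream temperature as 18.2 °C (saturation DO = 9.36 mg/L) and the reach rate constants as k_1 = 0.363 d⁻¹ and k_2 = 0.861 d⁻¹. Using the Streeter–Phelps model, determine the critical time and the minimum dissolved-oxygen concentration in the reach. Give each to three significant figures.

Mixed DO = (2.27×8.98 + 0.651×2.00)/(2.27+0.651) = 21.69/2.921 = 7.424 mg/L.
Mixed L₀ = (2.27×3.48 + 0.651×89.0)/(2.921) = 65.84/2.921 = 22.54 mg/L.
Initial deficit D₀ = C_s − DO₀ = 9.36 − 7.424 = 1.936 mg/L.
t_c = (1/0.4980) ln[(0.861/0.363)(1 − 1.936×0.4980/(0.363×22.54))] = 2.008 × ln(2.092) = 1.483 d.
D_c = (0.363/0.861) × 22.54 × e^(−0.363×1.483) = 0.4216 × 22.54 × 0.5838 = 5.548 mg/L.
Minimum DO = 9.36 − 5.548 = 3.812 mg/L.

t_c ≈ 1.48 d; minimum DO ≈ 3.81 mg/L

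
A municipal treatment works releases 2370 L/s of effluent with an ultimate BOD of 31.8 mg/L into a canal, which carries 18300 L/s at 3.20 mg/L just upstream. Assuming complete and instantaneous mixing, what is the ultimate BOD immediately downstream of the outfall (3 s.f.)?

6.48 mg/L

Flow-weighted mixing: C = (Q_r C_r + Q_w C_w)/(Q_r + Q_w)
= (18300×3.20 + 2370×31.8)/(18300 + 2370) = 133900/20670 = 6.479 mg/L.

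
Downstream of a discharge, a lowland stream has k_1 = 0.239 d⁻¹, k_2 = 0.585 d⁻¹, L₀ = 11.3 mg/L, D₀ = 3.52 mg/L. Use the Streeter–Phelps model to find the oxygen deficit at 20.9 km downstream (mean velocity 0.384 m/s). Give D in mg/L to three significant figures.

Travel time t = x/v = 20.9 km / (0.384 m/s) = 20900 m / 0.384 m/s = 54430 s = 0.6299 d.
k_1 L₀/(k_2−k_1) = 0.239×11.3/(0.585−0.239) = 2.701/0.3460 = 7.805 mg/L.
e^(−k_1 t) = e^(−0.239×0.6299) = 0.8602; e^(−k_2 t) = e^(−0.585×0.6299) = 0.6918.
D = 7.805 × (0.8602 − 0.6918) + 3.52 × 0.6918 = 1.315 + 2.435 = 3.750 mg/L.

D ≈ 3.75 mg/L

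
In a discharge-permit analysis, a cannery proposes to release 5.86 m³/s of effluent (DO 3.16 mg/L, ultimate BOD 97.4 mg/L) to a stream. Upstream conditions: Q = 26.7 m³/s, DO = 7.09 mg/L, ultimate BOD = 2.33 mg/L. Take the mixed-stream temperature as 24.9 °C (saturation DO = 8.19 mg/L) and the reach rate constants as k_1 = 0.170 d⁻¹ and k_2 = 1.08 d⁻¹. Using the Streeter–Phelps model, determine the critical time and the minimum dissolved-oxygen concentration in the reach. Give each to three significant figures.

Mixed DO = (26.7×7.09 + 5.86×3.16)/(26.7+5.86) = 207.8/32.56 = 6.383 mg/L.
Mixed L₀ = (26.7×2.33 + 5.86×97.4)/(32.56) = 633.0/32.56 = 19.44 mg/L.
Initial deficit D₀ = C_s − DO₀ = 8.19 − 6.383 = 1.807 mg/L.
t_c = (1/0.9100) ln[(1.08/0.170)(1 − 1.807×0.9100/(0.170×19.44))] = 1.099 × ln(3.191) = 1.275 d.
D_c = (0.170/1.08) × 19.44 × e^(−0.170×1.275) = 0.1574 × 19.44 × 0.8051 = 2.464 mg/L.
Minimum DO = 8.19 − 2.464 = 5.726 mg/L.

t_c ≈ 1.28 d; minimum DO ≈ 5.73 mg/L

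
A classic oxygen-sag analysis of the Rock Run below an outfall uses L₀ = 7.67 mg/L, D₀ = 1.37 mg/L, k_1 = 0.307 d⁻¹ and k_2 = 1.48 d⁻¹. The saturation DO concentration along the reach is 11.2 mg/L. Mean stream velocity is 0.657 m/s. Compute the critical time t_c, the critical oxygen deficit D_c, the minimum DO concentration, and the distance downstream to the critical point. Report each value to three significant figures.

t_c ≈ 0.363 d; D_c ≈ 1.42 mg/L; min DO ≈ 9.78 mg/L; x_c ≈ 20.6 km

t_c = [1/(k_2−k_1)] ln[(k_2/k_1)(1 − D₀(k_2−k_1)/(k_1 L₀))]
= [1/(1.48−0.307)] ln[(1.48/0.307)(1 − 1.37×1.173/(0.307×7.67))]
= (1/1.173) ln[4.821 × 0.3175] = 0.8525 × ln(1.531) = 0.8525 × 0.4258 = 0.3630 d.
L(t_c) = L₀ e^(−k_1 t_c) = 7.67 × 0.8946 = 6.861 mg/L, and at the critical point k_2 D_c = k_1 L, so D_c = (0.307/1.48) × 6.861 = 1.423 mg/L.
Minimum DO = C_s − D_c = 11.2 − 1.423 = 9.777 mg/L.
x_c = v t_c = 0.657 m/s × 0.3630 d × 86400 s/d = 20600 m ≈ 20.6 km.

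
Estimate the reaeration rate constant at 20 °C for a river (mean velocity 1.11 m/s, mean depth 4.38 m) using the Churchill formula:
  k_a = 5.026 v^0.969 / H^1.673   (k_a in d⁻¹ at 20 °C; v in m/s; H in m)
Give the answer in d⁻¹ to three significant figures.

k_a ≈ 0.470 d⁻¹

k_a = 5.026 × 1.11^0.969 / 4.38^1.673 = 5.026 × 1.106 / 11.84 = 0.4698 d⁻¹.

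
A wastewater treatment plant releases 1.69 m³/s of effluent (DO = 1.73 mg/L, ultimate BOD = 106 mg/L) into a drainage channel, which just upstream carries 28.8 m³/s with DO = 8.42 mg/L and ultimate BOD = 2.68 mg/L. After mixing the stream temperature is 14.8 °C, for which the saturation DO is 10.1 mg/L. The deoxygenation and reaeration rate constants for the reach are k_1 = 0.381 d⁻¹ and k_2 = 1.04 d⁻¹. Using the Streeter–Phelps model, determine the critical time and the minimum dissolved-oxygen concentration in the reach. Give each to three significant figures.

Mixed DO = (28.8×8.42 + 1.69×1.73)/(28.8+1.69) = 245.4/30.49 = 8.049 mg/L.
Mixed L₀ = (28.8×2.68 + 1.69×106)/(30.49) = 256.3/30.49 = 8.407 mg/L.
Initial deficit D₀ = C_s − DO₀ = 10.1 − 8.049 = 2.051 mg/L.
t_c = (1/0.6590) ln[(1.04/0.381)(1 − 2.051×0.6590/(0.381×8.407))] = 1.517 × ln(1.578) = 0.6921 d.
D_c = (0.381/1.04) × 8.407 × e^(−0.381×0.6921) = 0.3663 × 8.407 × 0.7682 = 2.366 mg/L.
Minimum DO = 10.1 − 2.366 = 7.734 mg/L.

t_c ≈ 0.692 d; minimum DO ≈ 7.73 mg/L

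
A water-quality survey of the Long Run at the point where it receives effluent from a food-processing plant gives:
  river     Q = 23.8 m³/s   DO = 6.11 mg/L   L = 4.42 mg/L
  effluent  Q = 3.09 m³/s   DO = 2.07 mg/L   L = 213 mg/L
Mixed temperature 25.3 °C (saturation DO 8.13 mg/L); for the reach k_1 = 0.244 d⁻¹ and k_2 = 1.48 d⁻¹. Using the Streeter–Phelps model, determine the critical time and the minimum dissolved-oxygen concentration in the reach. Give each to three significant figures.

t_c ≈ 0.985 d; minimum DO ≈ 4.45 mg/L

Mixed DO = (23.8×6.11 + 3.09×2.07)/(23.8+3.09) = 151.8/26.89 = 5.646 mg/L.
Mixed L₀ = (23.8×4.42 + 3.09×213)/(26.89) = 763.4/26.89 = 28.39 mg/L.
Initial deficit D₀ = C_s − DO₀ = 8.13 − 5.646 = 2.484 mg/L.
t_c = (1/1.236) ln[(1.48/0.244)(1 − 2.484×1.236/(0.244×28.39))] = 0.8091 × ln(3.377) = 0.9846 d.
D_c = (0.244/1.48) × 28.39 × e^(−0.244×0.9846) = 0.1649 × 28.39 × 0.7864 = 3.681 mg/L.
Minimum DO = 8.13 − 3.681 = 4.449 mg/L.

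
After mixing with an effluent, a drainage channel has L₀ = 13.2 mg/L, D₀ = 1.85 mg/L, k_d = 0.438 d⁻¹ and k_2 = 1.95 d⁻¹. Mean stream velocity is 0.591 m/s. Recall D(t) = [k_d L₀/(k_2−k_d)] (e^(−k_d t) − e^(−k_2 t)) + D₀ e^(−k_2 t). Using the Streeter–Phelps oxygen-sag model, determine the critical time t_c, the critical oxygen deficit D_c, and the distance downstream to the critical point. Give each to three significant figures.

t_c ≈ 0.550 d; D_c ≈ 2.33 mg/L; x_c ≈ 28.1 km

With k_2/k_d = 4.452 and 1 − D₀(k_2−k_d)/(k_d L₀) = 0.5162,
t_c = ln(4.452 × 0.5162) / (1.95 − 0.438) = ln(2.298) / 1.512 = 0.8321/1.512 = 0.5503 d.
D_c = (k_d/k_2) L₀ e^(−k_d t_c) = (0.438/1.95) × 13.2 × e^(−0.438×0.5503) = 0.2246 × 13.2 × 0.7858 = 2.330 mg/L.
x_c = v t_c = 0.591 m/s × 0.5503 d × 86400 s/d = 28100 m ≈ 28.1 km.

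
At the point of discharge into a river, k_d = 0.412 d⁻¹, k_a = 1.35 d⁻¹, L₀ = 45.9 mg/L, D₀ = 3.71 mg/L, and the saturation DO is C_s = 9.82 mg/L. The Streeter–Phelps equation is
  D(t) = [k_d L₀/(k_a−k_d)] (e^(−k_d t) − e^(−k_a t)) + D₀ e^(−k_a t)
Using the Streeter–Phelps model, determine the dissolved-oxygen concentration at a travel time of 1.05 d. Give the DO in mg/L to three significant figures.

DO ≈ 0.726 mg/L

k_d L₀/(k_a−k_d) = 0.412×45.9/(1.35−0.412) = 18.91/0.9380 = 20.16 mg/L.
e^(−k_d t) = e^(−0.412×1.050) = 0.6488; e^(−k_a t) = e^(−1.35×1.050) = 0.2423.
D = 20.16 × (0.6488 − 0.2423) + 3.71 × 0.2423 = 8.195 + 0.8990 = 9.094 mg/L.
DO = C_s − D = 9.82 − 9.094 = 0.7256 mg/L.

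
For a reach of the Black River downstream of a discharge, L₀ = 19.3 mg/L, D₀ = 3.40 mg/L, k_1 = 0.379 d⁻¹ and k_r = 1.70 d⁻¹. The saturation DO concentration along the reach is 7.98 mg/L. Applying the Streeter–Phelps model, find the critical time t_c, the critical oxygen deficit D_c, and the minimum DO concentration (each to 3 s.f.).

With k_r/k_1 = 4.485 and 1 − D₀(k_r−k_1)/(k_1 L₀) = 0.3860,
t_c = ln(4.485 × 0.3860) / (1.70 − 0.379) = ln(1.731) / 1.321 = 0.5489/1.321 = 0.4155 d.
D_c = (k_1/k_r) L₀ e^(−k_1 t_c) = (0.379/1.70) × 19.3 × e^(−0.379×0.4155) = 0.2229 × 19.3 × 0.8543 = 3.676 mg/L.
Minimum DO = C_s − D_c = 7.98 − 3.676 = 4.304 mg/L.

t_c ≈ 0.415 d; D_c ≈ 3.68 mg/L; min DO ≈ 4.30 mg/L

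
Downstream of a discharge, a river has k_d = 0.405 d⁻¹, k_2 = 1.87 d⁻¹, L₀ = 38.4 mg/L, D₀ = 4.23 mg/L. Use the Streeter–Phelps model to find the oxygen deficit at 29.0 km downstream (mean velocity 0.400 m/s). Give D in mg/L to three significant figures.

Travel time t = x/v = 29.0 km / (0.400 m/s) = 29000 m / 0.400 m/s = 72500 s = 0.8391 d.
k_d L₀/(k_2−k_d) = 0.405×38.4/(1.87−0.405) = 15.55/1.465 = 10.62 mg/L.
e^(−k_d t) = e^(−0.405×0.8391) = 0.7119; e^(−k_2 t) = e^(−1.87×0.8391) = 0.2082.
D = 10.62 × (0.7119 − 0.2082) + 4.23 × 0.2082 = 5.347 + 0.8808 = 6.227 mg/L.

D ≈ 6.23 mg/L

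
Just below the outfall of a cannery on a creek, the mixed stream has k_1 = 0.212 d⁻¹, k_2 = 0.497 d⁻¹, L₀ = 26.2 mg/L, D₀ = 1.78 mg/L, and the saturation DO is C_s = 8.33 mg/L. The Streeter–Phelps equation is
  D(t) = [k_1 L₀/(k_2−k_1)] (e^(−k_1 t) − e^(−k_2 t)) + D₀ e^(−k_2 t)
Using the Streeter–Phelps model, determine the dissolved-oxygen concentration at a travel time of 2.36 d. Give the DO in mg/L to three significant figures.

k_1 L₀/(k_2−k_1) = 0.212×26.2/(0.497−0.212) = 5.554/0.2850 = 19.49 mg/L.
e^(−k_1 t) = e^(−0.212×2.360) = 0.6063; e^(−k_2 t) = e^(−0.497×2.360) = 0.3095.
D = 19.49 × (0.6063 − 0.3095) + 1.78 × 0.3095 = 5.786 + 0.5508 = 6.337 mg/L.
DO = C_s − D = 8.33 − 6.337 = 1.993 mg/L.

DO ≈ 1.99 mg/L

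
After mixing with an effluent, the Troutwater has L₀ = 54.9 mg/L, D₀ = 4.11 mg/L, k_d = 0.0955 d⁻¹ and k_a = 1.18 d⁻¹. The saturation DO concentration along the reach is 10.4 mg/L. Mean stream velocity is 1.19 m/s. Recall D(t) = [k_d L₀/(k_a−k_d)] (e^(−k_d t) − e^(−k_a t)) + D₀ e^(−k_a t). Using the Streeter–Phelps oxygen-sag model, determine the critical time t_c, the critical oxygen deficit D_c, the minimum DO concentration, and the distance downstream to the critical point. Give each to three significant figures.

With k_a/k_d = 12.36 and 1 − D₀(k_a−k_d)/(k_d L₀) = 0.1498,
t_c = ln(12.36 × 0.1498) / (1.18 − 0.0955) = ln(1.852) / 1.085 = 0.6160/1.085 = 0.5680 d.
D_c = (k_d/k_a) L₀ e^(−k_d t_c) = (0.0955/1.18) × 54.9 × e^(−0.0955×0.5680) = 0.08093 × 54.9 × 0.9472 = 4.209 mg/L.
Minimum DO = C_s − D_c = 10.4 − 4.209 = 6.191 mg/L.
x_c = v t_c = 1.19 m/s × 0.5680 d × 86400 s/d = 58400 m ≈ 58.4 km.

t_c ≈ 0.568 d; D_c ≈ 4.21 mg/L; min DO ≈ 6.19 mg/L; x_c ≈ 58.4 km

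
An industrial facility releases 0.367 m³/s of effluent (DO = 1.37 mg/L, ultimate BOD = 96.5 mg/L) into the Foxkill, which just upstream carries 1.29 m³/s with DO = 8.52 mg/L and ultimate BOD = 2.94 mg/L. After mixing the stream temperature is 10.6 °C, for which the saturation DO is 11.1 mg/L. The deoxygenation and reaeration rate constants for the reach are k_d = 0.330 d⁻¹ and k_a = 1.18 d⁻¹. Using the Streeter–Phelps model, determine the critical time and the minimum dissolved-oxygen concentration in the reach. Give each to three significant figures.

t_c ≈ 0.789 d; minimum DO ≈ 6.00 mg/L

Mixed DO = (1.29×8.52 + 0.367×1.37)/(1.29+0.367) = 11.49/1.657 = 6.936 mg/L.
Mixed L₀ = (1.29×2.94 + 0.367×96.5)/(1.657) = 39.21/1.657 = 23.66 mg/L.
Initial deficit D₀ = C_s − DO₀ = 11.1 − 6.936 = 4.164 mg/L.
t_c = (1/0.8500) ln[(1.18/0.330)(1 − 4.164×0.8500/(0.330×23.66))] = 1.176 × ln(1.955) = 0.7888 d.
D_c = (0.330/1.18) × 23.66 × e^(−0.330×0.7888) = 0.2797 × 23.66 × 0.7708 = 5.101 mg/L.
Minimum DO = 11.1 − 5.101 = 5.999 mg/L.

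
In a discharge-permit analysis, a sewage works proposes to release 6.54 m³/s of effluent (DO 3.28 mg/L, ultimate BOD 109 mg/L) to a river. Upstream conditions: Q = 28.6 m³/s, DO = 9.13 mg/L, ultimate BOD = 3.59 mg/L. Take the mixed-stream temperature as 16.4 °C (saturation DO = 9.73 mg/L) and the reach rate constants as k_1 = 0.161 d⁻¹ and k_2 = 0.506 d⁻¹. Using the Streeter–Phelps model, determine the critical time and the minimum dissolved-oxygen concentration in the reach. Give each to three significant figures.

Mixed DO = (28.6×9.13 + 6.54×3.28)/(28.6+6.54) = 282.6/35.14 = 8.041 mg/L.
Mixed L₀ = (28.6×3.59 + 6.54×109)/(35.14) = 815.5/35.14 = 23.21 mg/L.
Initial deficit D₀ = C_s − DO₀ = 9.73 − 8.041 = 1.689 mg/L.
t_c = (1/0.3450) ln[(0.506/0.161)(1 − 1.689×0.3450/(0.161×23.21))] = 2.899 × ln(2.653) = 2.828 d.
D_c = (0.161/0.506) × 23.21 × e^(−0.161×2.828) = 0.3182 × 23.21 × 0.6343 = 4.684 mg/L.
Minimum DO = 9.73 − 4.684 = 5.046 mg/L.

t_c ≈ 2.83 d; minimum DO ≈ 5.05 mg/L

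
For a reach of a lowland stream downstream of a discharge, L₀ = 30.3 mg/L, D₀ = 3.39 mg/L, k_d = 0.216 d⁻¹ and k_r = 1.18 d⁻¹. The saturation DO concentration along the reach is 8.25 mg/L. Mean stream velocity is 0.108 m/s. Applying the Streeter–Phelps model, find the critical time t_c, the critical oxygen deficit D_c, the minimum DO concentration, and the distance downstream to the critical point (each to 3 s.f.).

t_c = [1/(k_r−k_d)] ln[(k_r/k_d)(1 − D₀(k_r−k_d)/(k_d L₀))]
= [1/(1.18−0.216)] ln[(1.18/0.216)(1 − 3.39×0.9640/(0.216×30.3))]
= (1/0.9640) ln[5.463 × 0.5007] = 1.037 × ln(2.735) = 1.037 × 1.006 = 1.044 d.
L(t_c) = L₀ e^(−k_d t_c) = 30.3 × 0.7982 = 24.18 mg/L, and at the critical point k_r D_c = k_d L, so D_c = (0.216/1.18) × 24.18 = 4.427 mg/L.
Minimum DO = C_s − D_c = 8.25 − 4.427 = 3.823 mg/L.
x_c = v t_c = 0.108 m/s × 1.044 d × 86400 s/d = 9740 m ≈ 9.74 km.

t_c ≈ 1.04 d; D_c ≈ 4.43 mg/L; min DO ≈ 3.82 mg/L; x_c ≈ 9.74 km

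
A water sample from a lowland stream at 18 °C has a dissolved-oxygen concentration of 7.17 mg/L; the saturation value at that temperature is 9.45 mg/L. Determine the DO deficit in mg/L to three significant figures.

D = C_s − C = 9.45 − 7.17 = 2.28 mg/L.

D ≈ 2.28 mg/L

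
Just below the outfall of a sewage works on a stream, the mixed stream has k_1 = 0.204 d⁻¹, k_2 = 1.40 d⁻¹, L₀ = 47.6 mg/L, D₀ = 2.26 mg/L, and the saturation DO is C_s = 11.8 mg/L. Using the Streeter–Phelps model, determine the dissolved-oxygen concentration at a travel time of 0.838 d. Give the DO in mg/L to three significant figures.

DO ≈ 6.77 mg/L

k_1 L₀/(k_2−k_1) = 0.204×47.6/(1.40−0.204) = 9.710/1.196 = 8.119 mg/L.
e^(−k_1 t) = e^(−0.204×0.8380) = 0.8429; e^(−k_2 t) = e^(−1.40×0.8380) = 0.3094.
D = 8.119 × (0.8429 − 0.3094) + 2.26 × 0.3094 = 4.331 + 0.6992 = 5.031 mg/L.
DO = C_s − D = 11.8 − 5.031 = 6.769 mg/L.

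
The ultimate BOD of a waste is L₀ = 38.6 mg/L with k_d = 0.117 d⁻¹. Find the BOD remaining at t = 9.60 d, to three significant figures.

L ≈ 12.6 mg/L

L_t = L₀ e^(−k_d t) = 38.6 × e^(−0.117×9.60) = 38.6 × 0.3252 = 12.55 mg/L.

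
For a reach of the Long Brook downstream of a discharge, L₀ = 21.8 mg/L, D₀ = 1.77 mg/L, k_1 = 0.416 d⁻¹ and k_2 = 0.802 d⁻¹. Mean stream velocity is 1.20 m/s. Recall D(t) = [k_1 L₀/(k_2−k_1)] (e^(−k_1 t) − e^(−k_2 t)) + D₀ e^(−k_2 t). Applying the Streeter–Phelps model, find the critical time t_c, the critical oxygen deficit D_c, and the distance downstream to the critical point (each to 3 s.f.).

At the critical point dD/dt = 0, so k_1 L₀ e^(−k_1 t) = k_2 D. Substituting D(t) from the Streeter–Phelps equation and solving for t gives
t_c = ln[(k_2/k_1)(1 − D₀(k_2−k_1)/(k_1 L₀))] / (k_2−k_1).
Here k_2−k_1 = 0.3860 d⁻¹ and 1 − D₀(k_2−k_1)/(k_1 L₀) = 1 − 1.77×0.3860/(0.416×21.8) = 0.9247, so
t_c = ln(1.928 × 0.9247) / 0.3860 = 0.5781 / 0.3860 = 1.498 d.
L(t_c) = L₀ e^(−k_1 t_c) = 21.8 × 0.5363 = 11.69 mg/L, and at the critical point k_2 D_c = k_1 L, so D_c = (0.416/0.802) × 11.69 = 6.065 mg/L.
x_c = v t_c = 1.20 m/s × 1.498 d × 86400 s/d = 155300 m ≈ 155 km.

t_c ≈ 1.50 d; D_c ≈ 6.06 mg/L; x_c ≈ 155 km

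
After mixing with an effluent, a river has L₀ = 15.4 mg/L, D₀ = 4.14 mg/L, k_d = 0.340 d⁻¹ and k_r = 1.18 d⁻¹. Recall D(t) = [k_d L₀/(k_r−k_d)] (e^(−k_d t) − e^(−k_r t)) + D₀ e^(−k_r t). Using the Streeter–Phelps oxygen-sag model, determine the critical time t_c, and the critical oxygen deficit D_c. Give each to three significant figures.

t_c ≈ 0.182 d; D_c ≈ 4.17 mg/L

t_c = [1/(k_r−k_d)] ln[(k_r/k_d)(1 − D₀(k_r−k_d)/(k_d L₀))]
= [1/(1.18−0.340)] ln[(1.18/0.340)(1 − 4.14×0.8400/(0.340×15.4))]
= (1/0.8400) ln[3.471 × 0.3358] = 1.190 × ln(1.166) = 1.190 × 0.1532 = 0.1823 d.
D_c = (k_d/k_r) L₀ e^(−k_d t_c) = (0.340/1.18) × 15.4 × e^(−0.340×0.1823) = 0.2881 × 15.4 × 0.9399 = 4.171 mg/L.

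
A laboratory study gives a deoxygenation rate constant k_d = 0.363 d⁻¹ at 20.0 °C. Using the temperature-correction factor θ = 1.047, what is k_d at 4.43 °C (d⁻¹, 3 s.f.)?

k_d(T₂) = k_d(T₁) · θ^(T₂−T₁) = 0.363 × 1.047^(4.43−20.0)
= 0.363 × 1.047^-15.6 = 0.363 × 0.4891 = 0.1776 d⁻¹.

k_d ≈ 0.178 d⁻¹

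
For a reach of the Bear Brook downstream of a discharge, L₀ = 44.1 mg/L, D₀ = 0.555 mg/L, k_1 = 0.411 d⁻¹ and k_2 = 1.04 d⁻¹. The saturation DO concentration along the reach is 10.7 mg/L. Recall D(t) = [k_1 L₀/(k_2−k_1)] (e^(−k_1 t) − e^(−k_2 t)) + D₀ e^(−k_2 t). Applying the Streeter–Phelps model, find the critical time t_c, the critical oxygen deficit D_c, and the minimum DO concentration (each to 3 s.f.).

t_c ≈ 1.45 d; D_c ≈ 9.62 mg/L; min DO ≈ 1.08 mg/L

At the critical point dD/dt = 0, so k_1 L₀ e^(−k_1 t) = k_2 D. Substituting D(t) from the Streeter–Phelps equation and solving for t gives
t_c = ln[(k_2/k_1)(1 − D₀(k_2−k_1)/(k_1 L₀))] / (k_2−k_1).
Here k_2−k_1 = 0.6290 d⁻¹ and 1 − D₀(k_2−k_1)/(k_1 L₀) = 1 − 0.555×0.6290/(0.411×44.1) = 0.9807, so
t_c = ln(2.530 × 0.9807) / 0.6290 = 0.9089 / 0.6290 = 1.445 d.
L(t_c) = L₀ e^(−k_1 t_c) = 44.1 × 0.5522 = 24.35 mg/L, and at the critical point k_2 D_c = k_1 L, so D_c = (0.411/1.04) × 24.35 = 9.623 mg/L.
Minimum DO = C_s − D_c = 10.7 − 9.623 = 1.077 mg/L.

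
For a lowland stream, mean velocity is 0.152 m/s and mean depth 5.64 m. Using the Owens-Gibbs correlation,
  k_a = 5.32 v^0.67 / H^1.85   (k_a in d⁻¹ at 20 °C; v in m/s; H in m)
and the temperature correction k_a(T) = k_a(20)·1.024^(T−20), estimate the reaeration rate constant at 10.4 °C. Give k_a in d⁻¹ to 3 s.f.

k_a ≈ 0.0489 d⁻¹

k_a(20) = 5.32 × 0.152^0.67 / 5.64^1.85 = 5.32 × 0.2830 / 24.54 = 0.06136 d⁻¹.
k_a(10.4) = 0.06136 × 1.024^(10.4−20) = 0.06136 × 0.7964 = 0.04887 d⁻¹.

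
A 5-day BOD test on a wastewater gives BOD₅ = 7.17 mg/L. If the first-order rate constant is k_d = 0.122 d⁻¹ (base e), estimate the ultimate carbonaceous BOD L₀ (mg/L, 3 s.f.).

L₀ ≈ 15.7 mg/L

BOD₅ = L₀(1 − e^(−5k_d)) ⇒ L₀ = BOD₅ / (1 − e^(−5×0.122))
= 7.17 / (1 − 0.5434) = 7.17 / 0.4566 = 15.70 mg/L.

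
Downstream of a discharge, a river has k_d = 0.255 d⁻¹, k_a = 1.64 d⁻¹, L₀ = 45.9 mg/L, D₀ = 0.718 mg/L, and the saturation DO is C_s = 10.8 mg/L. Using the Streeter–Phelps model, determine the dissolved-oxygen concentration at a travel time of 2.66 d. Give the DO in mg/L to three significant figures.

k_d L₀/(k_a−k_d) = 0.255×45.9/(1.64−0.255) = 11.70/1.385 = 8.451 mg/L.
e^(−k_d t) = e^(−0.255×2.660) = 0.5075; e^(−k_a t) = e^(−1.64×2.660) = 0.01275.
D = 8.451 × (0.5075 − 0.01275) + 0.718 × 0.01275 = 4.181 + 0.009153 = 4.190 mg/L.
DO = C_s − D = 10.8 − 4.190 = 6.610 mg/L.

DO ≈ 6.61 mg/L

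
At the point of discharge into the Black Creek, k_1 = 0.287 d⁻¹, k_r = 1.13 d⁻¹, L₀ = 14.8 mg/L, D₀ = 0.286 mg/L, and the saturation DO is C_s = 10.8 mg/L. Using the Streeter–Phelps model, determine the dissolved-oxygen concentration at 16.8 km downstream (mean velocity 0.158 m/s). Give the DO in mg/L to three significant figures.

Travel time t = x/v = 16.8 km / (0.158 m/s) = 16800 m / 0.158 m/s = 106300 s = 1.231 d.
k_1 L₀/(k_r−k_1) = 0.287×14.8/(1.13−0.287) = 4.248/0.8430 = 5.039 mg/L.
e^(−k_1 t) = e^(−0.287×1.231) = 0.7024; e^(−k_r t) = e^(−1.13×1.231) = 0.2489.
D = 5.039 × (0.7024 − 0.2489) + 0.286 × 0.2489 = 2.285 + 0.07119 = 2.356 mg/L.
DO = C_s − D = 10.8 − 2.356 = 8.444 mg/L.

DO ≈ 8.44 mg/L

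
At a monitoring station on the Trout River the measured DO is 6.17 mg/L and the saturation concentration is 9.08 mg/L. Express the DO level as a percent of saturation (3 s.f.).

% saturation = C/C_s × 100 = 6.17/9.08 × 100 = 68.0 %.

68.0 % saturation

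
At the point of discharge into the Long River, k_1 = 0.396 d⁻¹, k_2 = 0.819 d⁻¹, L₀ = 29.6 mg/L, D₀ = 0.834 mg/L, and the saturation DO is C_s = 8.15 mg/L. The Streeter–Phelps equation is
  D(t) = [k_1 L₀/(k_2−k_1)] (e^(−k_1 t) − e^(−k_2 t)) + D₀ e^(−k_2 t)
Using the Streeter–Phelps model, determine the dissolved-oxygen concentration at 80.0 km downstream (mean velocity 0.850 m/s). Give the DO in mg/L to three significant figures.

DO ≈ 1.16 mg/L

Travel time t = x/v = 80.0 km / (0.850 m/s) = 80000 m / 0.850 m/s = 94120 s = 1.089 d.
k_1 L₀/(k_2−k_1) = 0.396×29.6/(0.819−0.396) = 11.72/0.4230 = 27.71 mg/L.
e^(−k_1 t) = e^(−0.396×1.089) = 0.6496; e^(−k_2 t) = e^(−0.819×1.089) = 0.4098.
D = 27.71 × (0.6496 − 0.4098) + 0.834 × 0.4098 = 6.646 + 0.3417 = 6.988 mg/L.
DO = C_s − D = 8.15 − 6.988 = 1.162 mg/L.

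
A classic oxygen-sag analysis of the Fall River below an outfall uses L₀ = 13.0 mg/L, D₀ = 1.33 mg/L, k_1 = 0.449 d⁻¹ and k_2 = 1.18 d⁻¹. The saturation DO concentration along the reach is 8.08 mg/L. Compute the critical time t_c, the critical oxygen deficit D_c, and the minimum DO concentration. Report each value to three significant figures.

At the critical point dD/dt = 0, so k_1 L₀ e^(−k_1 t) = k_2 D. Substituting D(t) from the Streeter–Phelps equation and solving for t gives
t_c = ln[(k_2/k_1)(1 − D₀(k_2−k_1)/(k_1 L₀))] / (k_2−k_1).
Here k_2−k_1 = 0.7310 d⁻¹ and 1 − D₀(k_2−k_1)/(k_1 L₀) = 1 − 1.33×0.7310/(0.449×13.0) = 0.8334, so
t_c = ln(2.628 × 0.8334) / 0.7310 = 0.7840 / 0.7310 = 1.073 d.
L(t_c) = L₀ e^(−k_1 t_c) = 13.0 × 0.6178 = 8.031 mg/L, and at the critical point k_2 D_c = k_1 L, so D_c = (0.449/1.18) × 8.031 = 3.056 mg/L.
Minimum DO = C_s − D_c = 8.08 − 3.056 = 5.024 mg/L.

t_c ≈ 1.07 d; D_c ≈ 3.06 mg/L; min DO ≈ 5.02 mg/L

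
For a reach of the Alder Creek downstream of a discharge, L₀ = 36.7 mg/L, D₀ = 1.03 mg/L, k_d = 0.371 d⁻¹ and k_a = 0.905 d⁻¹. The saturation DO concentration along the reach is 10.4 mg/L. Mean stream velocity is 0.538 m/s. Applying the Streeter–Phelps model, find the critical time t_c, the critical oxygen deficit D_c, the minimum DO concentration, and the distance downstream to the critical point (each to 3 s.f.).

t_c ≈ 1.59 d; D_c ≈ 8.33 mg/L; min DO ≈ 2.07 mg/L; x_c ≈ 74.0 km

t_c = [1/(k_a−k_d)] ln[(k_a/k_d)(1 − D₀(k_a−k_d)/(k_d L₀))]
= [1/(0.905−0.371)] ln[(0.905/0.371)(1 − 1.03×0.5340/(0.371×36.7))]
= (1/0.5340) ln[2.439 × 0.9596] = 1.873 × ln(2.341) = 1.873 × 0.8505 = 1.593 d.
L(t_c) = L₀ e^(−k_d t_c) = 36.7 × 0.5538 = 20.33 mg/L, and at the critical point k_a D_c = k_d L, so D_c = (0.371/0.905) × 20.33 = 8.332 mg/L.
Minimum DO = C_s − D_c = 10.4 − 8.332 = 2.068 mg/L.
x_c = v t_c = 0.538 m/s × 1.593 d × 86400 s/d = 74030 m ≈ 74.0 km.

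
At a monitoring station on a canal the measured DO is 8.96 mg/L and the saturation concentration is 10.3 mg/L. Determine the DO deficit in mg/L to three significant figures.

D ≈ 1.34 mg/L

D = C_s − C = 10.3 − 8.96 = 1.34 mg/L.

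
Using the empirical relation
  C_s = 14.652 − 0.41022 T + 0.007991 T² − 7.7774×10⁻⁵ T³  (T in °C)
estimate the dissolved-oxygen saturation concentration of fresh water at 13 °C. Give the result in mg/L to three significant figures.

C_s = 14.652 − 0.41022×13 + 0.007991×13² − 7.7774×10⁻⁵×13³ = 10.50 mg/L.

C_s ≈ 10.5 mg/L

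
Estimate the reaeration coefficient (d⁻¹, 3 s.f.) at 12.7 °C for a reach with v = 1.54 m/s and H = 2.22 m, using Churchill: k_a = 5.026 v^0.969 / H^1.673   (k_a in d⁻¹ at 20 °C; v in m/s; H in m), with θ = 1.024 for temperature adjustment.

k_a ≈ 1.69 d⁻¹

k_a(20) = 5.026 × 1.54^0.969 / 2.22^1.673 = 5.026 × 1.520 / 3.797 = 2.011 d⁻¹.
k_a(12.7) = 2.011 × 1.024^(12.7−20) = 2.011 × 0.8410 = 1.692 d⁻¹.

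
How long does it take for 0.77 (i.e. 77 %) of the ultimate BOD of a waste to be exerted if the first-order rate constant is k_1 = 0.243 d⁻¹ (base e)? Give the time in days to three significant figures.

t ≈ 6.05 d

y/L₀ = 1 − e^(−k_1 t) = 0.77 ⇒ e^(−k_1 t) = 0.230
t = −ln(0.230) / 0.243 = 1.470 / 0.243 = 6.048 d.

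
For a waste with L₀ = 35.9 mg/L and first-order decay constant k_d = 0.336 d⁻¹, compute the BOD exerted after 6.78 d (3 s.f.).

y ≈ 32.2 mg/L

y_t = L₀(1 − e^(−k_d t)) = 35.9 × (1 − e^(−0.336×6.78))
= 35.9 × (1 − 0.1025) = 35.9 × 0.8975 = 32.22 mg/L.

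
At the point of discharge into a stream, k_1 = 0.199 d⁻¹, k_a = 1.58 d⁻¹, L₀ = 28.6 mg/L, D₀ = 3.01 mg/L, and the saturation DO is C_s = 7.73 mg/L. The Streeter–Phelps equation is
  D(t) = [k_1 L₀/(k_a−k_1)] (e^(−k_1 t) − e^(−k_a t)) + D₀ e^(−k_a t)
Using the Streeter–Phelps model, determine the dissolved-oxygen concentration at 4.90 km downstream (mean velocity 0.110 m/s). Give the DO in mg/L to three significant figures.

DO ≈ 4.50 mg/L

Travel time t = x/v = 4.90 km / (0.110 m/s) = 4900 m / 0.110 m/s = 44550 s = 0.5156 d.
k_1 L₀/(k_a−k_1) = 0.199×28.6/(1.58−0.199) = 5.691/1.381 = 4.121 mg/L.
e^(−k_1 t) = e^(−0.199×0.5156) = 0.9025; e^(−k_a t) = e^(−1.58×0.5156) = 0.4428.
D = 4.121 × (0.9025 − 0.4428) + 3.01 × 0.4428 = 1.894 + 1.333 = 3.227 mg/L.
DO = C_s − D = 7.73 − 3.227 = 4.503 mg/L.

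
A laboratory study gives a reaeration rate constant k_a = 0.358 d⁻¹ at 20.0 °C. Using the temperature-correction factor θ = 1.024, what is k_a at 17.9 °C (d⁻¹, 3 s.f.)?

k_a(T₂) = k_a(T₁) · θ^(T₂−T₁) = 0.358 × 1.024^(17.9−20.0)
= 0.358 × 1.024^-2.10 = 0.358 × 0.9514 = 0.3406 d⁻¹.

k_a ≈ 0.341 d⁻¹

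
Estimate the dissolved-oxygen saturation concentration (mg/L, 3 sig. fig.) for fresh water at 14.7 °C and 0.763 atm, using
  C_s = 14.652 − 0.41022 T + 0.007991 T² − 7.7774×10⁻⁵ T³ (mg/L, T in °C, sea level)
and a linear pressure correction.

C_s ≈ 7.71 mg/L

At sea level: C_s = 14.652 − 0.41022×14.7 + 0.007991×14.7² − 7.7774×10⁻⁵×14.7³ = 10.10 mg/L.
Pressure correction: C_s' = 10.10 × 0.763 = 7.707 mg/L.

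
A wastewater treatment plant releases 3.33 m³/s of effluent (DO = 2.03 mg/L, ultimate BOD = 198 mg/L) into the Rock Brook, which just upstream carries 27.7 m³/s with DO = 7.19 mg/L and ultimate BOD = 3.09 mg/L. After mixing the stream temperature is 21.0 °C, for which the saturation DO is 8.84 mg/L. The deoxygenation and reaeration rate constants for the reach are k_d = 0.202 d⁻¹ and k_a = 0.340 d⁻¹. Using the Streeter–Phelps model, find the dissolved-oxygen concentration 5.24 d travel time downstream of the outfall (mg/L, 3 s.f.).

Mixed DO = (27.7×7.19 + 3.33×2.03)/(27.7+3.33) = 205.9/31.03 = 6.636 mg/L.
Mixed L₀ = (27.7×3.09 + 3.33×198)/(31.03) = 744.9/31.03 = 24.01 mg/L.
Initial deficit D₀ = C_s − DO₀ = 8.84 − 6.636 = 2.204 mg/L.
D(5.24) = [0.202×24.01/(0.340−0.202)](e^(−0.202×5.24) − e^(−0.340×5.24)) + 2.204 e^(−0.340×5.24)
= 35.14 × (0.3470 − 0.1684) + 2.204 × 0.1684 = 6.648 mg/L.
DO = 8.84 − 6.648 = 2.192 mg/L.

DO ≈ 2.19 mg/L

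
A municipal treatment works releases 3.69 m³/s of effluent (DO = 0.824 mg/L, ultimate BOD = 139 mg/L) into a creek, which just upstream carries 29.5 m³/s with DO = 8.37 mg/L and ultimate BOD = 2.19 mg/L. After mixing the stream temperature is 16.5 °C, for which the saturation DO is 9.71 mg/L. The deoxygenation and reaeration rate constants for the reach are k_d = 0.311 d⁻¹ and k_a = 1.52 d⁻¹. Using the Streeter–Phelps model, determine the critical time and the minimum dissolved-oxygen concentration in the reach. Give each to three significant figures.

t_c ≈ 0.761 d; minimum DO ≈ 6.90 mg/L

Mixed DO = (29.5×8.37 + 3.69×0.824)/(29.5+3.69) = 250.0/33.19 = 7.531 mg/L.
Mixed L₀ = (29.5×2.19 + 3.69×139)/(33.19) = 577.5/33.19 = 17.40 mg/L.
Initial deficit D₀ = C_s − DO₀ = 9.71 − 7.531 = 2.179 mg/L.
t_c = (1/1.209) ln[(1.52/0.311)(1 − 2.179×1.209/(0.311×17.40))] = 0.8271 × ln(2.508) = 0.7606 d.
D_c = (0.311/1.52) × 17.40 × e^(−0.311×0.7606) = 0.2046 × 17.40 × 0.7893 = 2.810 mg/L.
Minimum DO = 9.71 − 2.810 = 6.900 mg/L.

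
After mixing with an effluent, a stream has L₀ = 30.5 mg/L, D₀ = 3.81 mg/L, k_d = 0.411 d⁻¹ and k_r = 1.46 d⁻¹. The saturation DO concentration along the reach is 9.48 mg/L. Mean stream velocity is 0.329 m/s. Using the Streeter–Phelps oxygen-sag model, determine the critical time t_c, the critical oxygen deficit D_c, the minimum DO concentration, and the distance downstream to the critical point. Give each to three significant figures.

With k_r/k_d = 3.552 and 1 − D₀(k_r−k_d)/(k_d L₀) = 0.6812,
t_c = ln(3.552 × 0.6812) / (1.46 − 0.411) = ln(2.420) / 1.049 = 0.8837/1.049 = 0.8424 d.
L(t_c) = L₀ e^(−k_d t_c) = 30.5 × 0.7074 = 21.57 mg/L, and at the critical point k_r D_c = k_d L, so D_c = (0.411/1.46) × 21.57 = 6.073 mg/L.
Minimum DO = C_s − D_c = 9.48 − 6.073 = 3.407 mg/L.
x_c = v t_c = 0.329 m/s × 0.8424 d × 86400 s/d = 23950 m ≈ 23.9 km.

t_c ≈ 0.842 d; D_c ≈ 6.07 mg/L; min DO ≈ 3.41 mg/L; x_c ≈ 23.9 km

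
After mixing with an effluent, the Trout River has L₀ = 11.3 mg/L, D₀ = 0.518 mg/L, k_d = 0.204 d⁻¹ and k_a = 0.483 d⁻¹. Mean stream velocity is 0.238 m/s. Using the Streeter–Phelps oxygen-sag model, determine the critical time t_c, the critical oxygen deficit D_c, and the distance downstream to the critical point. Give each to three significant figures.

t_c ≈ 2.86 d; D_c ≈ 2.66 mg/L; x_c ≈ 58.8 km

At the critical point dD/dt = 0, so k_d L₀ e^(−k_d t) = k_a D. Substituting D(t) from the Streeter–Phelps equation and solving for t gives
t_c = ln[(k_a/k_d)(1 − D₀(k_a−k_d)/(k_d L₀))] / (k_a−k_d).
Here k_a−k_d = 0.2790 d⁻¹ and 1 − D₀(k_a−k_d)/(k_d L₀) = 1 − 0.518×0.2790/(0.204×11.3) = 0.9373, so
t_c = ln(2.368 × 0.9373) / 0.2790 = 0.7972 / 0.2790 = 2.857 d.
L(t_c) = L₀ e^(−k_d t_c) = 11.3 × 0.5583 = 6.309 mg/L, and at the critical point k_a D_c = k_d L, so D_c = (0.204/0.483) × 6.309 = 2.665 mg/L.
x_c = v t_c = 0.238 m/s × 2.857 d × 86400 s/d = 58750 m ≈ 58.8 km.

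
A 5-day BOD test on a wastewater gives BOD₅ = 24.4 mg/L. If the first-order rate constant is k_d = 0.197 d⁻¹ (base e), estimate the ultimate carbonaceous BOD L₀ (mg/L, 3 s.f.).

BOD₅ = L₀(1 − e^(−5k_d)) ⇒ L₀ = BOD₅ / (1 − e^(−5×0.197))
= 24.4 / (1 − 0.3734) = 24.4 / 0.6266 = 38.94 mg/L.

L₀ ≈ 38.9 mg/L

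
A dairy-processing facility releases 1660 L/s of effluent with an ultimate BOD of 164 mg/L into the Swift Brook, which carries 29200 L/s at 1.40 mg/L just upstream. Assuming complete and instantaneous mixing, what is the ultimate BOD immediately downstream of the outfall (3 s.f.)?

Flow-weighted mixing: C = (Q_r C_r + Q_w C_w)/(Q_r + Q_w)
= (29200×1.40 + 1660×164)/(29200 + 1660) = 313100/30860 = 10.15 mg/L.

10.1 mg/L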